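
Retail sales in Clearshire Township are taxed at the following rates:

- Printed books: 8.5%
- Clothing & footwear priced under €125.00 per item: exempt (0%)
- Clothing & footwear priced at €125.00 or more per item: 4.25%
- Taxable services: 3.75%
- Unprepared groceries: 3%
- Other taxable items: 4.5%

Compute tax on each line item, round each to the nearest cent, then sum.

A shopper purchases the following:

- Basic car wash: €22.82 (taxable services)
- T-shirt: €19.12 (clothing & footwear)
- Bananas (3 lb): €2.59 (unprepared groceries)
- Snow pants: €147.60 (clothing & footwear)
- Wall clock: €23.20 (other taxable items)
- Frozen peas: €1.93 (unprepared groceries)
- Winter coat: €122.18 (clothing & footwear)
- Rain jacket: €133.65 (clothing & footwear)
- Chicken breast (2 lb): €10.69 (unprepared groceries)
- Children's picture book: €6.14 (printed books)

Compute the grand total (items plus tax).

Basic car wash €22.82: taxable services → 3.75% → €0.86
T-shirt €19.12: clothing & footwear, under €125.00 → 0% → €0.00
Bananas (3 lb) €2.59: unprepared groceries → 3% → €0.08
Snow pants €147.60: clothing & footwear, €125.00 or more → 4.25% → €6.27
Wall clock €23.20: other taxable items → 4.5% → €1.04
Frozen peas €1.93: unprepared groceries → 3% → €0.06
Winter coat €122.18: clothing & footwear, under €125.00 → 0% → €0.00
Rain jacket €133.65: clothing & footwear, €125.00 or more → 4.25% → €5.68
Chicken breast (2 lb) €10.69: unprepared groceries → 3% → €0.32
Children's picture book €6.14: printed books → 8.5% → €0.52
Subtotal = €489.92; tax = €14.83; total due = €504.75

€504.75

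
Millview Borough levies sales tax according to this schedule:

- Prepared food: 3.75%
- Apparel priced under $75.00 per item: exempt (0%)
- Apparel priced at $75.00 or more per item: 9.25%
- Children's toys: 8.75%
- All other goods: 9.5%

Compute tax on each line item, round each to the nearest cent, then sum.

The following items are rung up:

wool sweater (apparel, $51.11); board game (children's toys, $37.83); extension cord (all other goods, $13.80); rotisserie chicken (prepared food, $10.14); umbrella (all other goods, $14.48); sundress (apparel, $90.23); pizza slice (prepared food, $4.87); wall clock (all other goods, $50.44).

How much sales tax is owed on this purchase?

$19.70

Wool sweater $51.11: apparel, under $75.00 → 0% → $0.00
Board game $37.83: children's toys → 8.75% → $3.31
Extension cord $13.80: all other goods → 9.5% → $1.31
Rotisserie chicken $10.14: prepared food → 3.75% → $0.38
Umbrella $14.48: all other goods → 9.5% → $1.38
Sundress $90.23: apparel, $75.00 or more → 9.25% → $8.35
Pizza slice $4.87: prepared food → 3.75% → $0.18
Wall clock $50.44: all other goods → 9.5% → $4.79
Total tax = $3.31 + $1.31 + $0.38 + $1.38 + $8.35 + $0.18 + $4.79 = $19.70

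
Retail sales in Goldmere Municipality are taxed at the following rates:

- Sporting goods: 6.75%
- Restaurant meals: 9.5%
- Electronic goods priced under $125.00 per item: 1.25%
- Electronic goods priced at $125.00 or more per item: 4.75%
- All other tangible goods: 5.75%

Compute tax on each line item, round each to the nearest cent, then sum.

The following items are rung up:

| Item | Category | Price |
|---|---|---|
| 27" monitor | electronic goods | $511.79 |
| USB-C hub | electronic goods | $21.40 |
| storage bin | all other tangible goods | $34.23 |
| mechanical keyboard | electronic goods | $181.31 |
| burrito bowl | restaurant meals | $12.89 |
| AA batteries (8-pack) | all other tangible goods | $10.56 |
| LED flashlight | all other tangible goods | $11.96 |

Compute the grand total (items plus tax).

$821.82

27" monitor $511.79: electronic goods, $125.00 or more → 4.75% → $24.31
USB-C hub $21.40: electronic goods, under $125.00 → 1.25% → $0.27
Storage bin $34.23: all other tangible goods → 5.75% → $1.97
Mechanical keyboard $181.31: electronic goods, $125.00 or more → 4.75% → $8.61
Burrito bowl $12.89: restaurant meals → 9.5% → $1.22
AA batteries (8-pack) $10.56: all other tangible goods → 5.75% → $0.61
LED flashlight $11.96: all other tangible goods → 5.75% → $0.69
Subtotal = $784.14; tax = $37.68; total due = $821.82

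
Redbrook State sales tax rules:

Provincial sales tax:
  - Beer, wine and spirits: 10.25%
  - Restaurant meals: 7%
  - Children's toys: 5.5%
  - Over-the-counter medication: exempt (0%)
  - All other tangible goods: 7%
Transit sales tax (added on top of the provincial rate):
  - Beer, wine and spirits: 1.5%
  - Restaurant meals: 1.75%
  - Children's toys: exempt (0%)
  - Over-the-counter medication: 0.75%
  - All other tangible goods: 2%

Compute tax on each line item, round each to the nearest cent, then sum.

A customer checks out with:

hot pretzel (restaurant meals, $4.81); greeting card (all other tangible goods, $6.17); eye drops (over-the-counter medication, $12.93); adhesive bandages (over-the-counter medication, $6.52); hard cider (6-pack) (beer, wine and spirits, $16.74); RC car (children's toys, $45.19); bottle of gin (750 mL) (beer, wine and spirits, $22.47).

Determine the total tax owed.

$8.23

Hot pretzel $4.81: restaurant meals → 7% + 1.75% transit = 8.75% → $0.42
Greeting card $6.17: all other tangible goods → 7% + 2% transit = 9% → $0.56
Eye drops $12.93: over-the-counter medication → 0% + 0.75% transit = 0.75% → $0.10
Adhesive bandages $6.52: over-the-counter medication → 0% + 0.75% transit = 0.75% → $0.05
Hard cider (6-pack) $16.74: beer, wine and spirits → 10.25% + 1.5% transit = 11.75% → $1.97
RC car $45.19: children's toys → 5.5% + 0% transit = 5.5% → $2.49
Bottle of gin (750 mL) $22.47: beer, wine and spirits → 10.25% + 1.5% transit = 11.75% → $2.64
Total tax = $0.42 + $0.56 + $0.10 + $0.05 + $1.97 + $2.49 + $2.64 = $8.23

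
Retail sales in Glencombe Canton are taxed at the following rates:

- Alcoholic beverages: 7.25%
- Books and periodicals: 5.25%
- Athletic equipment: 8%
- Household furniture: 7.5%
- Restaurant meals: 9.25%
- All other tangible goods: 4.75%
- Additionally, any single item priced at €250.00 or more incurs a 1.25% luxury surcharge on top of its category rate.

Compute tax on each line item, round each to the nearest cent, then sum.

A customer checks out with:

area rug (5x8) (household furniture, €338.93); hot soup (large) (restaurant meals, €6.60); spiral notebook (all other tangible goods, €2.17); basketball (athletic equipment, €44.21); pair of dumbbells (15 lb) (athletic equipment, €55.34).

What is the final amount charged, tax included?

Area rug (5x8) €338.93: household furniture → 7.5% + 1.25% surcharge = 8.75% → €29.66
Hot soup (large) €6.60: restaurant meals → 9.25% → €0.61
Spiral notebook €2.17: all other tangible goods → 4.75% → €0.10
Basketball €44.21: athletic equipment → 8% → €3.54
Pair of dumbbells (15 lb) €55.34: athletic equipment → 8% → €4.43
Subtotal = €447.25; tax = €38.34; total due = €485.59

€485.59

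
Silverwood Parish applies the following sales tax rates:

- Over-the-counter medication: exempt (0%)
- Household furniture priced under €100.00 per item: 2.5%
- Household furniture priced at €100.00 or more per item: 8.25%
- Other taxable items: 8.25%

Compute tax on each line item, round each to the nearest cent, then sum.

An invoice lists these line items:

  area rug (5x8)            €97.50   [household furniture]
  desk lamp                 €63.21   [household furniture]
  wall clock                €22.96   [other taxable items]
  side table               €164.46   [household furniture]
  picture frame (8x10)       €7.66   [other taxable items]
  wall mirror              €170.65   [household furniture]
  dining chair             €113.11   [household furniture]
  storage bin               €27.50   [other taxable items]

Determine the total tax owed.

€45.79

Area rug (5x8) €97.50: household furniture, under €100.00 → 2.5% → €2.44
Desk lamp €63.21: household furniture, under €100.00 → 2.5% → €1.58
Wall clock €22.96: other taxable items → 8.25% → €1.89
Side table €164.46: household furniture, €100.00 or more → 8.25% → €13.57
Picture frame (8x10) €7.66: other taxable items → 8.25% → €0.63
Wall mirror €170.65: household furniture, €100.00 or more → 8.25% → €14.08
Dining chair €113.11: household furniture, €100.00 or more → 8.25% → €9.33
Storage bin €27.50: other taxable items → 8.25% → €2.27
Total tax = €2.44 + €1.58 + €1.89 + €13.57 + €0.63 + €14.08 + €9.33 + €2.27 = €45.79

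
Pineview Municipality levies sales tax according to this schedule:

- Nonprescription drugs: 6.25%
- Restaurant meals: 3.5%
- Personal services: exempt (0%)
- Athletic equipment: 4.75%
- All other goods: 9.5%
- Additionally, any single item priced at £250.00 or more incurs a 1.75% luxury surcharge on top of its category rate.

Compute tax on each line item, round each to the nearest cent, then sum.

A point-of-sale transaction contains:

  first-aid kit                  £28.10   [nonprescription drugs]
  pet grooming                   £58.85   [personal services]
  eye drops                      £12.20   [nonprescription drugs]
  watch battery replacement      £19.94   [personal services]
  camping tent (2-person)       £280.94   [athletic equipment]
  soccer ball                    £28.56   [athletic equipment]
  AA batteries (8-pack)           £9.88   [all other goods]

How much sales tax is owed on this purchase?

First-aid kit £28.10: nonprescription drugs → 6.25% → £1.76
Pet grooming £58.85: personal services → 0% → £0.00
Eye drops £12.20: nonprescription drugs → 6.25% → £0.76
Watch battery replacement £19.94: personal services → 0% → £0.00
Camping tent (2-person) £280.94: athletic equipment → 4.75% + 1.75% surcharge = 6.5% → £18.26
Soccer ball £28.56: athletic equipment → 4.75% → £1.36
AA batteries (8-pack) £9.88: all other goods → 9.5% → £0.94
Total tax = £1.76 + £0.76 + £18.26 + £1.36 + £0.94 = £23.08

£23.08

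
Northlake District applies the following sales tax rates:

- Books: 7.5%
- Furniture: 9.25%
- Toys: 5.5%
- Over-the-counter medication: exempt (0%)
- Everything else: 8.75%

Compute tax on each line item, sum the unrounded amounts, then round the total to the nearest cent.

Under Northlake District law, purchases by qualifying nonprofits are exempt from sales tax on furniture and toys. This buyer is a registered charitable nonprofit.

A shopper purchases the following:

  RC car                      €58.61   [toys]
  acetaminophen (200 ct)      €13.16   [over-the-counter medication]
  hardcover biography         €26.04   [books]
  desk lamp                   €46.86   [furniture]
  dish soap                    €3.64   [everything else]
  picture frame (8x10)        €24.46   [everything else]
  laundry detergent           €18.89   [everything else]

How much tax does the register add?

RC car €58.61: toys, buyer-exempt → 0% → €0.00
Acetaminophen (200 ct) €13.16: over-the-counter medication → 0% → €0.00
Hardcover biography €26.04: books → 7.5% → €1.953
Desk lamp €46.86: furniture, buyer-exempt → 0% → €0.00
Dish soap €3.64: everything else → 8.75% → €0.3185
Picture frame (8x10) €24.46: everything else → 8.75% → €2.14025
Laundry detergent €18.89: everything else → 8.75% → €1.652875
Unrounded tax sum = €6.064625 → €6.06

€6.06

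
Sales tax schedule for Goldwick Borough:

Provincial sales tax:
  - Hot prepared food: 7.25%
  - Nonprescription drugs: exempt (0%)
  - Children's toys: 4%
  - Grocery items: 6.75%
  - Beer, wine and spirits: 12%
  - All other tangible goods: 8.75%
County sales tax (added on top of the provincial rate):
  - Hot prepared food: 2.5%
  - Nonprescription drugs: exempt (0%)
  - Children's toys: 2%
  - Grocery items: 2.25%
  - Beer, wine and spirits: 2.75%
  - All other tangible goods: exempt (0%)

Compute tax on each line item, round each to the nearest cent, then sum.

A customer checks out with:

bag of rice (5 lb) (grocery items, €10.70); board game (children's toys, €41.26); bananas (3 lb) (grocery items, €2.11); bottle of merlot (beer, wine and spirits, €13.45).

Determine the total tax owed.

€5.61

Bag of rice (5 lb) €10.70: grocery items → 6.75% + 2.25% county = 9% → €0.96
Board game €41.26: children's toys → 4% + 2% county = 6% → €2.48
Bananas (3 lb) €2.11: grocery items → 6.75% + 2.25% county = 9% → €0.19
Bottle of merlot €13.45: beer, wine and spirits → 12% + 2.75% county = 14.75% → €1.98
Total tax = €0.96 + €2.48 + €0.19 + €1.98 = €5.61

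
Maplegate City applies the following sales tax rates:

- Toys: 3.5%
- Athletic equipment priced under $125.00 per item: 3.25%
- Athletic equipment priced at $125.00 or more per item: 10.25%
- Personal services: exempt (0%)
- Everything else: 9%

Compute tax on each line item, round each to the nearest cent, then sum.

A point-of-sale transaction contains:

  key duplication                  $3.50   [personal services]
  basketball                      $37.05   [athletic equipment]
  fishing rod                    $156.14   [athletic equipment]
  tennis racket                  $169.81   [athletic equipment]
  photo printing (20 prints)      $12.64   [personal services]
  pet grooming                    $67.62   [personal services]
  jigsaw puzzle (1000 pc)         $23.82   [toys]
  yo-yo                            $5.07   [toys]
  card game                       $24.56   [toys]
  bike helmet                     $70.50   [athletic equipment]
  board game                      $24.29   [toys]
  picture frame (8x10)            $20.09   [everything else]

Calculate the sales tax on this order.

$41.43

Key duplication $3.50: personal services → 0% → $0.00
Basketball $37.05: athletic equipment, under $125.00 → 3.25% → $1.20
Fishing rod $156.14: athletic equipment, $125.00 or more → 10.25% → $16.00
Tennis racket $169.81: athletic equipment, $125.00 or more → 10.25% → $17.41
Photo printing (20 prints) $12.64: personal services → 0% → $0.00
Pet grooming $67.62: personal services → 0% → $0.00
Jigsaw puzzle (1000 pc) $23.82: toys → 3.5% → $0.83
Yo-yo $5.07: toys → 3.5% → $0.18
Card game $24.56: toys → 3.5% → $0.86
Bike helmet $70.50: athletic equipment, under $125.00 → 3.25% → $2.29
Board game $24.29: toys → 3.5% → $0.85
Picture frame (8x10) $20.09: everything else → 9% → $1.81
Total tax = $1.20 + $16.00 + $17.41 + $0.83 + $0.18 + $0.86 + $2.29 + $0.85 + $1.81 = $41.43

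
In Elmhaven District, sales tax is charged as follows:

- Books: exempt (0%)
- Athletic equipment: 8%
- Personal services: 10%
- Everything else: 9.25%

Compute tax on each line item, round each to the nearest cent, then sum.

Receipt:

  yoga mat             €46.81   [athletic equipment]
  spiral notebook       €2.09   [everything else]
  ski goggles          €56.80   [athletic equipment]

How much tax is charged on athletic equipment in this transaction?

€8.28

Yoga mat €46.81: athletic equipment → 8% → €3.74
Ski goggles €56.80: athletic equipment → 8% → €4.54
Tax on athletic equipment = €3.74 + €4.54 = €8.28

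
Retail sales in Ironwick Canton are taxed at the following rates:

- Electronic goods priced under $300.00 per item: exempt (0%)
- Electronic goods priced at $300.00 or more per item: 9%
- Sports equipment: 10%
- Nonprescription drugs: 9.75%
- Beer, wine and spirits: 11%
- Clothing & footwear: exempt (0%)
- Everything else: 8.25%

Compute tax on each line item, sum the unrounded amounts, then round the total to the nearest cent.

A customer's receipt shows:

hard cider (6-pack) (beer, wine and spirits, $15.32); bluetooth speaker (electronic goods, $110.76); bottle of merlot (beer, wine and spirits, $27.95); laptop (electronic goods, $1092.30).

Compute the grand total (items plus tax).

Hard cider (6-pack) $15.32: beer, wine and spirits → 11% → $1.6852
Bluetooth speaker $110.76: electronic goods, under $300.00 → 0% → $0.00
Bottle of merlot $27.95: beer, wine and spirits → 11% → $3.0745
Laptop $1092.30: electronic goods, $300.00 or more → 9% → $98.307
Subtotal = $1246.33; unrounded tax = $103.0667 → $103.07; total due = $1349.40

$1349.40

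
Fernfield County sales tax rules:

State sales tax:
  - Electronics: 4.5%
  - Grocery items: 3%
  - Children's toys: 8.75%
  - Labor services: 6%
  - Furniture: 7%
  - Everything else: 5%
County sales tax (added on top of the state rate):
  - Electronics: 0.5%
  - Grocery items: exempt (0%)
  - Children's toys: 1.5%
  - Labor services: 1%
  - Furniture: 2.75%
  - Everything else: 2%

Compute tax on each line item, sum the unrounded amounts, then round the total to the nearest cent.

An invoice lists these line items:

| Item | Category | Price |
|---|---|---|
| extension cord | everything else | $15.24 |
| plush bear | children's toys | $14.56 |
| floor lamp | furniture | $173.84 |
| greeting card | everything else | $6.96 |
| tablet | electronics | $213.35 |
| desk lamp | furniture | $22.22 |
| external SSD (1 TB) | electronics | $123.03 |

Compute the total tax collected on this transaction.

Extension cord $15.24: everything else → 5% + 2% county = 7% → $1.0668
Plush bear $14.56: children's toys → 8.75% + 1.5% county = 10.25% → $1.4924
Floor lamp $173.84: furniture → 7% + 2.75% county = 9.75% → $16.9494
Greeting card $6.96: everything else → 5% + 2% county = 7% → $0.4872
Tablet $213.35: electronics → 4.5% + 0.5% county = 5% → $10.6675
Desk lamp $22.22: furniture → 7% + 2.75% county = 9.75% → $2.16645
External SSD (1 TB) $123.03: electronics → 4.5% + 0.5% county = 5% → $6.1515
Unrounded tax sum = $38.98125 → $38.98

$38.98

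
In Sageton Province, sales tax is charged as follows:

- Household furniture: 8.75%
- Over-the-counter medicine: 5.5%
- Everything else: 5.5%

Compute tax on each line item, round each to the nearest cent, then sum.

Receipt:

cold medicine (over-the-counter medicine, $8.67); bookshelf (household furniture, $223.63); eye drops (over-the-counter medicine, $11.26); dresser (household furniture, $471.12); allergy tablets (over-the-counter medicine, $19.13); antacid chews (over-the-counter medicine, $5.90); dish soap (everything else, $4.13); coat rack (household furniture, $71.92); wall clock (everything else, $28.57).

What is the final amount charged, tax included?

$915.68

Cold medicine $8.67: over-the-counter medicine → 5.5% → $0.48
Bookshelf $223.63: household furniture → 8.75% → $19.57
Eye drops $11.26: over-the-counter medicine → 5.5% → $0.62
Dresser $471.12: household furniture → 8.75% → $41.22
Allergy tablets $19.13: over-the-counter medicine → 5.5% → $1.05
Antacid chews $5.90: over-the-counter medicine → 5.5% → $0.32
Dish soap $4.13: everything else → 5.5% → $0.23
Coat rack $71.92: household furniture → 8.75% → $6.29
Wall clock $28.57: everything else → 5.5% → $1.57
Subtotal = $844.33; tax = $71.35; total due = $915.68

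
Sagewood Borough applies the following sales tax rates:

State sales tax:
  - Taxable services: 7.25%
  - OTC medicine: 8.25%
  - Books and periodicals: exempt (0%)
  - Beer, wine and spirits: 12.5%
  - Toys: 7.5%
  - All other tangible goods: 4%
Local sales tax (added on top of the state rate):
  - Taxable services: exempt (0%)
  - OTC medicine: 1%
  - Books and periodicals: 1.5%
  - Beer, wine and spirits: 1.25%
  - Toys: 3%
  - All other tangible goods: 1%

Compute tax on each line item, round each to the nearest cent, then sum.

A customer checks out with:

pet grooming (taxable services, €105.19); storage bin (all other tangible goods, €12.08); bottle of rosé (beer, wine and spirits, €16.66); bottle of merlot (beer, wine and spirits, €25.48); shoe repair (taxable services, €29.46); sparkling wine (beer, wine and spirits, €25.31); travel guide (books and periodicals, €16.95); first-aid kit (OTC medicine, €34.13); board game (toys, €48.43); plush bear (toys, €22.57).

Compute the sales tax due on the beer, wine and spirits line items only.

€9.27

Bottle of rosé €16.66: beer, wine and spirits → 12.5% + 1.25% local = 13.75% → €2.29
Bottle of merlot €25.48: beer, wine and spirits → 12.5% + 1.25% local = 13.75% → €3.50
Sparkling wine €25.31: beer, wine and spirits → 12.5% + 1.25% local = 13.75% → €3.48
Tax on beer, wine and spirits = €2.29 + €3.50 + €3.48 = €9.27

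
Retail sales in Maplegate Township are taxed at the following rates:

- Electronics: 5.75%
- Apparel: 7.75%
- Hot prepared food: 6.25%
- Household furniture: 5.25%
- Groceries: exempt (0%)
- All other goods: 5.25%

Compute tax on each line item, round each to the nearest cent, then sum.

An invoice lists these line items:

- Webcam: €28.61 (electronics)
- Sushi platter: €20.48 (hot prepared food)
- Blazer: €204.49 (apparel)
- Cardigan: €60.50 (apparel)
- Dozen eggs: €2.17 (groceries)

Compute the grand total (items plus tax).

€339.72

Webcam €28.61: electronics → 5.75% → €1.65
Sushi platter €20.48: hot prepared food → 6.25% → €1.28
Blazer €204.49: apparel → 7.75% → €15.85
Cardigan €60.50: apparel → 7.75% → €4.69
Dozen eggs €2.17: groceries → 0% → €0.00
Subtotal = €316.25; tax = €23.47; total due = €339.72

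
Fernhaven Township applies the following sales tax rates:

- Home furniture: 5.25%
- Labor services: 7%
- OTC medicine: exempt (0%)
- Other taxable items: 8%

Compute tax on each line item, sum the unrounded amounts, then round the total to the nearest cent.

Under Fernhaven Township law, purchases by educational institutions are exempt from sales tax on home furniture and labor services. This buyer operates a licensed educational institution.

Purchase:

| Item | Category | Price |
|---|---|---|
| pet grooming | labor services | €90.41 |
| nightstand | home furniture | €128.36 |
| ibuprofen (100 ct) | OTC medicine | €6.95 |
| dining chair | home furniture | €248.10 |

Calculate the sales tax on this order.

Pet grooming €90.41: labor services, buyer-exempt → 0% → €0.00
Nightstand €128.36: home furniture, buyer-exempt → 0% → €0.00
Ibuprofen (100 ct) €6.95: OTC medicine → 0% → €0.00
Dining chair €248.10: home furniture, buyer-exempt → 0% → €0.00
Unrounded tax sum = €0.00 → €0.00

€0.00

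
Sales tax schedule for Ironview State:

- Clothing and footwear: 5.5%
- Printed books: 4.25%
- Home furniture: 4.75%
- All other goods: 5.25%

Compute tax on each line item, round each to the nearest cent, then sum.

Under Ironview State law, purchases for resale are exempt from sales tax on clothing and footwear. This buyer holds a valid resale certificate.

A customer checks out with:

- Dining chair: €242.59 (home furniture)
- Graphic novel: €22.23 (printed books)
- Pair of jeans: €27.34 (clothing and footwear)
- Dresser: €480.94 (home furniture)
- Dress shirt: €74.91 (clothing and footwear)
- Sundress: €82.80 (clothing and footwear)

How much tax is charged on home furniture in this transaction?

Dining chair €242.59: home furniture → 4.75% → €11.52
Dresser €480.94: home furniture → 4.75% → €22.84
Tax on home furniture = €11.52 + €22.84 = €34.36

€34.36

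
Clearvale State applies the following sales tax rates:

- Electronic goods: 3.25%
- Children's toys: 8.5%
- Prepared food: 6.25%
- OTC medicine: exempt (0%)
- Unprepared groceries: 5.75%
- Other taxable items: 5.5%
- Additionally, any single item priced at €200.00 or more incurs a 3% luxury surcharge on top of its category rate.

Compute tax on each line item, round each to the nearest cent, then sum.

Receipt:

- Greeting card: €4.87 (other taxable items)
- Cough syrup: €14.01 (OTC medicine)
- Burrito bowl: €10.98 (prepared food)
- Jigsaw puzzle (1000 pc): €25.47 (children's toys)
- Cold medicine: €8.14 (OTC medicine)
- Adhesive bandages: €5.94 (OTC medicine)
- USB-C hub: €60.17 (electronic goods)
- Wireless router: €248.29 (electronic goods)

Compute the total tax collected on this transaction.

Greeting card €4.87: other taxable items → 5.5% → €0.27
Cough syrup €14.01: OTC medicine → 0% → €0.00
Burrito bowl €10.98: prepared food → 6.25% → €0.69
Jigsaw puzzle (1000 pc) €25.47: children's toys → 8.5% → €2.16
Cold medicine €8.14: OTC medicine → 0% → €0.00
Adhesive bandages €5.94: OTC medicine → 0% → €0.00
USB-C hub €60.17: electronic goods → 3.25% → €1.96
Wireless router €248.29: electronic goods → 3.25% + 3% surcharge = 6.25% → €15.52
Total tax = €0.27 + €0.69 + €2.16 + €1.96 + €15.52 = €20.60

€20.60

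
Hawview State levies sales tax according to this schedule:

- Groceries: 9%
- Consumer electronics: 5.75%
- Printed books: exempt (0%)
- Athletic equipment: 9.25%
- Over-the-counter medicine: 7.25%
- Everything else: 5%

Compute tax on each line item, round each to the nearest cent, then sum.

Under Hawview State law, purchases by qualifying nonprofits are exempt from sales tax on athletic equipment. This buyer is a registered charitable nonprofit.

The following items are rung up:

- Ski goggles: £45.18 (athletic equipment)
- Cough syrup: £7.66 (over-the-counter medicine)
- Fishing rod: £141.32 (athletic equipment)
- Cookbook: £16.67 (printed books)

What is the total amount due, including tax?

Ski goggles £45.18: athletic equipment, buyer-exempt → 0% → £0.00
Cough syrup £7.66: over-the-counter medicine → 7.25% → £0.56
Fishing rod £141.32: athletic equipment, buyer-exempt → 0% → £0.00
Cookbook £16.67: printed books → 0% → £0.00
Subtotal = £210.83; tax = £0.56; total due = £211.39

£211.39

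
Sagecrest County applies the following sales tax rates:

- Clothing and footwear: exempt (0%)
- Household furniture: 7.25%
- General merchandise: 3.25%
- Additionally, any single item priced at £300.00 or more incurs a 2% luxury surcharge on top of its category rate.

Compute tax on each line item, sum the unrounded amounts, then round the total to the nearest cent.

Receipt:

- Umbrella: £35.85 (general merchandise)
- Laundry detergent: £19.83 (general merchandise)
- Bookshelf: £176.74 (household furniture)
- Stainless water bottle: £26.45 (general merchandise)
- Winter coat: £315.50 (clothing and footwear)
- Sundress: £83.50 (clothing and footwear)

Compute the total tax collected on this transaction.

£21.79

Umbrella £35.85: general merchandise → 3.25% → £1.165125
Laundry detergent £19.83: general merchandise → 3.25% → £0.644475
Bookshelf £176.74: household furniture → 7.25% → £12.81365
Stainless water bottle £26.45: general merchandise → 3.25% → £0.859625
Winter coat £315.50: clothing and footwear → 0% + 2% surcharge = 2% → £6.31
Sundress £83.50: clothing and footwear → 0% → £0.00
Unrounded tax sum = £21.792875 → £21.79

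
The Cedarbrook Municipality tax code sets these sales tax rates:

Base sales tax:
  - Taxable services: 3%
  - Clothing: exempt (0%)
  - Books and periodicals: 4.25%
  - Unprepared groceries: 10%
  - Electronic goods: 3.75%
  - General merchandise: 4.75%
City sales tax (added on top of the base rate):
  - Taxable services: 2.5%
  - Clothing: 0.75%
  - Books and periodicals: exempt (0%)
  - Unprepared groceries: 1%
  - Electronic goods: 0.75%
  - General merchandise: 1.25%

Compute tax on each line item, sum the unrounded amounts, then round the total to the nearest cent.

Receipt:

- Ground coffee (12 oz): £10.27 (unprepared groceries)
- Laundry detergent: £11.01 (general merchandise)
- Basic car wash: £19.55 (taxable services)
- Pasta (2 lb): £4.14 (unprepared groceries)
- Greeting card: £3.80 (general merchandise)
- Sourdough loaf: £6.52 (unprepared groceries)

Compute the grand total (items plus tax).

Ground coffee (12 oz) £10.27: unprepared groceries → 10% + 1% city = 11% → £1.1297
Laundry detergent £11.01: general merchandise → 4.75% + 1.25% city = 6% → £0.6606
Basic car wash £19.55: taxable services → 3% + 2.5% city = 5.5% → £1.07525
Pasta (2 lb) £4.14: unprepared groceries → 10% + 1% city = 11% → £0.4554
Greeting card £3.80: general merchandise → 4.75% + 1.25% city = 6% → £0.228
Sourdough loaf £6.52: unprepared groceries → 10% + 1% city = 11% → £0.7172
Subtotal = £55.29; unrounded tax = £4.26615 → £4.27; total due = £59.56

£59.56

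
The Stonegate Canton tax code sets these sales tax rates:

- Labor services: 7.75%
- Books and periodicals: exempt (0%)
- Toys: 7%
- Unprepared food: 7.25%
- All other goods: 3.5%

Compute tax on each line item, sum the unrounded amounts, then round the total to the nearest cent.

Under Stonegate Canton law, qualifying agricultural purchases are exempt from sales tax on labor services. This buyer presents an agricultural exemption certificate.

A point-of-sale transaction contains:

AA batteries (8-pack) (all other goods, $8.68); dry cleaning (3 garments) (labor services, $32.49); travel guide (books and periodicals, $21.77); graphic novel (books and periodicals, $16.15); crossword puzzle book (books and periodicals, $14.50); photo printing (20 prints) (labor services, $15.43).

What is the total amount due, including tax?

$109.32

AA batteries (8-pack) $8.68: all other goods → 3.5% → $0.3038
Dry cleaning (3 garments) $32.49: labor services, buyer-exempt → 0% → $0.00
Travel guide $21.77: books and periodicals → 0% → $0.00
Graphic novel $16.15: books and periodicals → 0% → $0.00
Crossword puzzle book $14.50: books and periodicals → 0% → $0.00
Photo printing (20 prints) $15.43: labor services, buyer-exempt → 0% → $0.00
Subtotal = $109.02; unrounded tax = $0.3038 → $0.30; total due = $109.32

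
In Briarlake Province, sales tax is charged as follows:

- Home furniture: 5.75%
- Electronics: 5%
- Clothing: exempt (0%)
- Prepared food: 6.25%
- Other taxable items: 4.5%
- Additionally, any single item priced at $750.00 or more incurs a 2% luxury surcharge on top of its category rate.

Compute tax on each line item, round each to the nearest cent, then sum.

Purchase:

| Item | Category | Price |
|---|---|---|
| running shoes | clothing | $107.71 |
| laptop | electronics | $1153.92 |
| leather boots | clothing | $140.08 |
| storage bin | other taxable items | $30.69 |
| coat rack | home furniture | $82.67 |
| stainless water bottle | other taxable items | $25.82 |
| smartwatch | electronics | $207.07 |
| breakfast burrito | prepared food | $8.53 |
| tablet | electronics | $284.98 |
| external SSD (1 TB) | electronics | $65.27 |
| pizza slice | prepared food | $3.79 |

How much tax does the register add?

Running shoes $107.71: clothing → 0% → $0.00
Laptop $1153.92: electronics → 5% + 2% surcharge = 7% → $80.77
Leather boots $140.08: clothing → 0% → $0.00
Storage bin $30.69: other taxable items → 4.5% → $1.38
Coat rack $82.67: home furniture → 5.75% → $4.75
Stainless water bottle $25.82: other taxable items → 4.5% → $1.16
Smartwatch $207.07: electronics → 5% → $10.35
Breakfast burrito $8.53: prepared food → 6.25% → $0.53
Tablet $284.98: electronics → 5% → $14.25
External SSD (1 TB) $65.27: electronics → 5% → $3.26
Pizza slice $3.79: prepared food → 6.25% → $0.24
Total tax = $80.77 + $1.38 + $4.75 + $1.16 + $10.35 + $0.53 + $14.25 + $3.26 + $0.24 = $116.69

$116.69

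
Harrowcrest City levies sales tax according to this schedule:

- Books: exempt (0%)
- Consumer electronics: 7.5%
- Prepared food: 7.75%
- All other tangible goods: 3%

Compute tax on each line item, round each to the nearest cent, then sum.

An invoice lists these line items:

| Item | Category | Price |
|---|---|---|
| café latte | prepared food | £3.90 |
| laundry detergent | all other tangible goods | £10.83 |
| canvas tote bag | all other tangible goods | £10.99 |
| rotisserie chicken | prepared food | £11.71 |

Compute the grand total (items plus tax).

£39.29

Café latte £3.90: prepared food → 7.75% → £0.30
Laundry detergent £10.83: all other tangible goods → 3% → £0.32
Canvas tote bag £10.99: all other tangible goods → 3% → £0.33
Rotisserie chicken £11.71: prepared food → 7.75% → £0.91
Subtotal = £37.43; tax = £1.86; total due = £39.29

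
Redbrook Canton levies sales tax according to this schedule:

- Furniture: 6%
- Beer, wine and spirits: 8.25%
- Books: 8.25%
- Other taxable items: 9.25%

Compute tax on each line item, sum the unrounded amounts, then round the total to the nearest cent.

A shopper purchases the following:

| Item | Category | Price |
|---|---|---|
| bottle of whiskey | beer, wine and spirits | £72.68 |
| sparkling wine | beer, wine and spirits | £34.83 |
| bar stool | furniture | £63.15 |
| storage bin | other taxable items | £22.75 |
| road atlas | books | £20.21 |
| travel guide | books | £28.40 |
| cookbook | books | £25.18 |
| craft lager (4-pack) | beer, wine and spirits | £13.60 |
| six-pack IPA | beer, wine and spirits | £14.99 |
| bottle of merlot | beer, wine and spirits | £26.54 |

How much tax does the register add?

£25.40

Bottle of whiskey £72.68: beer, wine and spirits → 8.25% → £5.9961
Sparkling wine £34.83: beer, wine and spirits → 8.25% → £2.873475
Bar stool £63.15: furniture → 6% → £3.789
Storage bin £22.75: other taxable items → 9.25% → £2.104375
Road atlas £20.21: books → 8.25% → £1.667325
Travel guide £28.40: books → 8.25% → £2.343
Cookbook £25.18: books → 8.25% → £2.07735
Craft lager (4-pack) £13.60: beer, wine and spirits → 8.25% → £1.122
Six-pack IPA £14.99: beer, wine and spirits → 8.25% → £1.236675
Bottle of merlot £26.54: beer, wine and spirits → 8.25% → £2.18955
Unrounded tax sum = £25.39885 → £25.40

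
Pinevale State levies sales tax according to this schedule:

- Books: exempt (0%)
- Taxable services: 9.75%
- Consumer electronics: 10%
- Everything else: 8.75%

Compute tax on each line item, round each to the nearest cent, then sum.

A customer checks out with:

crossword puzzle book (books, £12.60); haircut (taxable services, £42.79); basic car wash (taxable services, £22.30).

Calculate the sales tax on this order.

£6.34

Crossword puzzle book £12.60: books → 0% → £0.00
Haircut £42.79: taxable services → 9.75% → £4.17
Basic car wash £22.30: taxable services → 9.75% → £2.17
Total tax = £4.17 + £2.17 = £6.34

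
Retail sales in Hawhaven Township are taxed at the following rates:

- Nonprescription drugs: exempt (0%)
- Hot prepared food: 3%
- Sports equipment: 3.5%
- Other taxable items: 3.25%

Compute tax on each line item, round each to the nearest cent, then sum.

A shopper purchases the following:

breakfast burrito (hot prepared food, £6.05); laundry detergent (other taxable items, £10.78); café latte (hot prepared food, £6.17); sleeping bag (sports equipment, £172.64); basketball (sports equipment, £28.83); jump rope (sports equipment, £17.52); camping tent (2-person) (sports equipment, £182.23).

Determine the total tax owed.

£14.76

Breakfast burrito £6.05: hot prepared food → 3% → £0.18
Laundry detergent £10.78: other taxable items → 3.25% → £0.35
Café latte £6.17: hot prepared food → 3% → £0.19
Sleeping bag £172.64: sports equipment → 3.5% → £6.04
Basketball £28.83: sports equipment → 3.5% → £1.01
Jump rope £17.52: sports equipment → 3.5% → £0.61
Camping tent (2-person) £182.23: sports equipment → 3.5% → £6.38
Total tax = £0.18 + £0.35 + £0.19 + £6.04 + £1.01 + £0.61 + £6.38 = £14.76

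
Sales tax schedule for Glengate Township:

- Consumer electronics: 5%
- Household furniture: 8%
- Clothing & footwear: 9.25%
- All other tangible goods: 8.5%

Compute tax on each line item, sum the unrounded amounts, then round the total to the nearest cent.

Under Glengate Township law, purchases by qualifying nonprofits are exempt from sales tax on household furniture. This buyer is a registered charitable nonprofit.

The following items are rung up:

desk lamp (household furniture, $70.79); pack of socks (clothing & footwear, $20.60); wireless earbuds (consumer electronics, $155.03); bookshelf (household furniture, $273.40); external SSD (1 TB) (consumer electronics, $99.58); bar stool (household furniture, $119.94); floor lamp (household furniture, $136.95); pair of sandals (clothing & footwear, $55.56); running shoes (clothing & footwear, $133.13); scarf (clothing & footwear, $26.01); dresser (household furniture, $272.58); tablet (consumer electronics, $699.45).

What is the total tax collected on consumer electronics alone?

Wireless earbuds $155.03: consumer electronics → 5% → $7.7515
External SSD (1 TB) $99.58: consumer electronics → 5% → $4.979
Tablet $699.45: consumer electronics → 5% → $34.9725
Tax on consumer electronics: unrounded sum = $47.703 → $47.70

$47.70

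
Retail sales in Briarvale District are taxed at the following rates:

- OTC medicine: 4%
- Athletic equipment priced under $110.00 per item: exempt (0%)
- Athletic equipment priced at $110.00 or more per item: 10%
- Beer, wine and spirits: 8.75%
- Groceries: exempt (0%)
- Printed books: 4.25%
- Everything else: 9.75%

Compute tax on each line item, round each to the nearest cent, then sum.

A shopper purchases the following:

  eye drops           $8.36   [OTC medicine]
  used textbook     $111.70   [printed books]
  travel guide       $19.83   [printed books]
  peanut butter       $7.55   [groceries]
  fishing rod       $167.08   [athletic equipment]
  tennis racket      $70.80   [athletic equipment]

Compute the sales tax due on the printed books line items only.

$5.59

Used textbook $111.70: printed books → 4.25% → $4.75
Travel guide $19.83: printed books → 4.25% → $0.84
Tax on printed books = $4.75 + $0.84 = $5.59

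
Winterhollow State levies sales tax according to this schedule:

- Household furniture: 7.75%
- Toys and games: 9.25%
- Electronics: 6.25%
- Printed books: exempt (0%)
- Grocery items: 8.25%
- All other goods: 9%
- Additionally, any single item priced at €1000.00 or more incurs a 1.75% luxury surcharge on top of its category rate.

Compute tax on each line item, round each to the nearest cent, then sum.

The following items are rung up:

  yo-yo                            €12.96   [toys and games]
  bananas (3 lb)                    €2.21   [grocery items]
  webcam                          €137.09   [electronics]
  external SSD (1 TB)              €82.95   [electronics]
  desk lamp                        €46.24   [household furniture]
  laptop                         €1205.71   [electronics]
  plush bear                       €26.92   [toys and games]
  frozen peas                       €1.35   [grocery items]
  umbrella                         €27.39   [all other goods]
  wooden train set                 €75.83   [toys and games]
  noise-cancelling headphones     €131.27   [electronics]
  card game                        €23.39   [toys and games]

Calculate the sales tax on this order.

Yo-yo €12.96: toys and games → 9.25% → €1.20
Bananas (3 lb) €2.21: grocery items → 8.25% → €0.18
Webcam €137.09: electronics → 6.25% → €8.57
External SSD (1 TB) €82.95: electronics → 6.25% → €5.18
Desk lamp €46.24: household furniture → 7.75% → €3.58
Laptop €1205.71: electronics → 6.25% + 1.75% surcharge = 8% → €96.46
Plush bear €26.92: toys and games → 9.25% → €2.49
Frozen peas €1.35: grocery items → 8.25% → €0.11
Umbrella €27.39: all other goods → 9% → €2.47
Wooden train set €75.83: toys and games → 9.25% → €7.01
Noise-cancelling headphones €131.27: electronics → 6.25% → €8.20
Card game €23.39: toys and games → 9.25% → €2.16
Total tax = €1.20 + €0.18 + €8.57 + €5.18 + €3.58 + €96.46 + €2.49 + €0.11 + €2.47 + €7.01 + €8.20 + €2.16 = €137.61

€137.61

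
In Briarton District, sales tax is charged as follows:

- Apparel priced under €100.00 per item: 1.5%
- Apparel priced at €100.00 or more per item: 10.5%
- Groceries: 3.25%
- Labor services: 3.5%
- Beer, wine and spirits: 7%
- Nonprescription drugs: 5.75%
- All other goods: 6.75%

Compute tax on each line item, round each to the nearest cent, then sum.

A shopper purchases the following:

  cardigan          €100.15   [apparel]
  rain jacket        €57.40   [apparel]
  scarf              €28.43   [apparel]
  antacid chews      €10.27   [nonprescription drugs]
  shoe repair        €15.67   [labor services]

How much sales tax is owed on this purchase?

€12.95

Cardigan €100.15: apparel, €100.00 or more → 10.5% → €10.52
Rain jacket €57.40: apparel, under €100.00 → 1.5% → €0.86
Scarf €28.43: apparel, under €100.00 → 1.5% → €0.43
Antacid chews €10.27: nonprescription drugs → 5.75% → €0.59
Shoe repair €15.67: labor services → 3.5% → €0.55
Total tax = €10.52 + €0.86 + €0.43 + €0.59 + €0.55 = €12.95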